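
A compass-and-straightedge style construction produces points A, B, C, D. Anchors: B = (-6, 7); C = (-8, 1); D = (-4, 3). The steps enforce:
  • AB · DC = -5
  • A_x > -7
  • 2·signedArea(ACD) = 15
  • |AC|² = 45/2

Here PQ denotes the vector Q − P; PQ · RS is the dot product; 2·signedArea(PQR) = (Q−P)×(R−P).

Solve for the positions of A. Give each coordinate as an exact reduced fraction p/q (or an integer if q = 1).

1. A_x = -13/2  [2·signedArea(ACD) = 15 ∩ AB · DC = -5]
2. A_y = 11/2  [2·signedArea(ACD) = 15 ∩ AB · DC = -5]
   → A = (-13/2, 11/2)

A = (-13/2, 11/2)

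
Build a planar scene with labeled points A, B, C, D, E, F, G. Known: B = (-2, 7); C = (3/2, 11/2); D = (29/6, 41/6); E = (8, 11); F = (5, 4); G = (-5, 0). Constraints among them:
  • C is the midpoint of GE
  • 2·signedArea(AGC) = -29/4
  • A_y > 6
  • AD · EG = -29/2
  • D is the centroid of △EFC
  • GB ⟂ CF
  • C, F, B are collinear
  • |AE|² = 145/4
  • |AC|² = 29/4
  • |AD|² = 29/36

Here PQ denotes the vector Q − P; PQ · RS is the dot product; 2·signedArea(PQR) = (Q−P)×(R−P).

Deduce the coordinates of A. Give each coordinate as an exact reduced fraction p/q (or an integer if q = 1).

1. A_x = 4  [2·signedArea(AGC) = -29/4 ∩ AD · EG = -29/2]
2. A_y = 13/2  [2·signedArea(AGC) = -29/4 ∩ AD · EG = -29/2]
   → A = (4, 13/2)

A = (4, 13/2)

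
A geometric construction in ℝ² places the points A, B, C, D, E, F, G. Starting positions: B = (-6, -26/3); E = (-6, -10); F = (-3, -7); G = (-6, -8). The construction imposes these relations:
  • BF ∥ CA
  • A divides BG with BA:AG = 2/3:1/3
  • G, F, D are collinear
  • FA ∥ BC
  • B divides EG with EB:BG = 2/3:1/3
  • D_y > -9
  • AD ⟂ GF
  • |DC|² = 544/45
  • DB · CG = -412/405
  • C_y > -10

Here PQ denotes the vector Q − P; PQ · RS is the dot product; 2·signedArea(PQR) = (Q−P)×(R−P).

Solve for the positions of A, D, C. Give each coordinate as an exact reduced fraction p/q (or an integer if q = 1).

1. A_x = -6  [A divides BG with BA:AG = 2/3:1/3]
2. A_y = -74/9  [A divides BG with BA:AG = 2/3:1/3]
   → A = (-6, -74/9)
3. D_x = -91/15  [G, F, D are collinear ∩ AD ⟂ GF]
4. D_y = -361/45  [G, F, D are collinear ∩ AD ⟂ GF]
   → D = (-91/15, -361/45)
5. C_x = -9  [BF ∥ CA ∩ FA ∥ BC]
6. C_y = -89/9  [BF ∥ CA ∩ FA ∥ BC]
   → C = (-9, -89/9)

A = (-6, -74/9)
C = (-9, -89/9)
D = (-91/15, -361/45)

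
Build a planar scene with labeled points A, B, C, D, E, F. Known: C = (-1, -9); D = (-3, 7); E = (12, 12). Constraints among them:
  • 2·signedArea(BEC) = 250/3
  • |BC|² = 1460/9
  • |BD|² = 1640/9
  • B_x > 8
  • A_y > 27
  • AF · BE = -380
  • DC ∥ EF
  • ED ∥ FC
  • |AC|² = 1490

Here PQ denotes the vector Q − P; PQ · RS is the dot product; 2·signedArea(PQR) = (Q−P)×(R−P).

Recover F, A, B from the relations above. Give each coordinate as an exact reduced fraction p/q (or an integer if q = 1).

A = (10, 28)
B = (25/3, -1/3)
F = (14, -4)

1. F_x = 14  [ED ∥ FC ∩ DC ∥ EF]
2. F_y = -4  [ED ∥ FC ∩ DC ∥ EF]
   → F = (14, -4)
3. B_x = 25/3  [line 21·x + -13·y + -538/3 = 0 ∩ |BC|² = 1460/9]
4. B_y = -1/3  [line 21·x + -13·y + -538/3 = 0 ∩ |BC|² = 1460/9]
   → B = (25/3, -1/3)
5. A_x = 10  [line -11/3·x + -37/3·y + 382 = 0 ∩ |AC|² = 1490]
6. A_y = 28  [line -11/3·x + -37/3·y + 382 = 0 ∩ |AC|² = 1490]
   → A = (10, 28)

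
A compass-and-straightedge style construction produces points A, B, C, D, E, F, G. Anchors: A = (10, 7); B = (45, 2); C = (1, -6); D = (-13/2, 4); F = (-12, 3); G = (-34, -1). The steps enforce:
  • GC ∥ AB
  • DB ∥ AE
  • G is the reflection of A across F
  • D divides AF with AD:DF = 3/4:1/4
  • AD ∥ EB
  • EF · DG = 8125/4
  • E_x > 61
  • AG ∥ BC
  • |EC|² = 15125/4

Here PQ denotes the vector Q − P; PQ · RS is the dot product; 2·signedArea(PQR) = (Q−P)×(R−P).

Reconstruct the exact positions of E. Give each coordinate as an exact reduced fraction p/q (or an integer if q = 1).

1. E_x = 123/2  [AD ∥ EB ∩ DB ∥ AE]
2. E_y = 5  [AD ∥ EB ∩ DB ∥ AE]
   → E = (123/2, 5)

E = (123/2, 5)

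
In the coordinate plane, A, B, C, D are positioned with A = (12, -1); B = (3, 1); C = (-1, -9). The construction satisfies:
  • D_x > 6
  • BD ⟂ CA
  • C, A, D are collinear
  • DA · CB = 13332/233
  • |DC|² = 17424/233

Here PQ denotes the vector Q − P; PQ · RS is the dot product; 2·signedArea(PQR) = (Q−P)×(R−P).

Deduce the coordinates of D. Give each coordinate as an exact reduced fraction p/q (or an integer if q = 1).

1. D_x = 1483/233  [C, A, D are collinear ∩ BD ⟂ CA]
2. D_y = -1041/233  [C, A, D are collinear ∩ BD ⟂ CA]
   → D = (1483/233, -1041/233)

D = (1483/233, -1041/233)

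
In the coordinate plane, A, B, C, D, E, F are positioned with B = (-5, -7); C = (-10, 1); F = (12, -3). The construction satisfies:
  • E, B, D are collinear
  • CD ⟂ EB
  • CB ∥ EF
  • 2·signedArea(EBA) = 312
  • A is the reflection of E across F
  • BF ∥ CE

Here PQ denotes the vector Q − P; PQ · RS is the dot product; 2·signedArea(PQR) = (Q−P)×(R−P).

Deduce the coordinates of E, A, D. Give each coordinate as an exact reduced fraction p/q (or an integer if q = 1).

1. E_x = 7  [CB ∥ EF ∩ BF ∥ CE]
2. E_y = 5  [CB ∥ EF ∩ BF ∥ CE]
   → E = (7, 5)
3. A_x = 17  [A is the reflection of E across F]
4. A_y = -11  [A is the reflection of E across F]
   → A = (17, -11)
5. D_x = -7/2  [E, B, D are collinear ∩ CD ⟂ EB]
6. D_y = -11/2  [E, B, D are collinear ∩ CD ⟂ EB]
   → D = (-7/2, -11/2)

A = (17, -11)
D = (-7/2, -11/2)
E = (7, 5)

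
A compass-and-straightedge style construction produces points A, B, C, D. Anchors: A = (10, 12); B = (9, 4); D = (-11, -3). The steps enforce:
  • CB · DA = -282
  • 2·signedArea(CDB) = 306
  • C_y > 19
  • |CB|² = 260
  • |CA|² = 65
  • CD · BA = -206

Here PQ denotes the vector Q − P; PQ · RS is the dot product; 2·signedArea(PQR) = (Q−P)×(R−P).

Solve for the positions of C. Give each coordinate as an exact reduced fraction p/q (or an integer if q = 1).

C = (11, 20)

1. C_x = 11  [CD · BA = -206 ∩ 2·signedArea(CDB) = 306]
2. C_y = 20  [CD · BA = -206 ∩ 2·signedArea(CDB) = 306]
   → C = (11, 20)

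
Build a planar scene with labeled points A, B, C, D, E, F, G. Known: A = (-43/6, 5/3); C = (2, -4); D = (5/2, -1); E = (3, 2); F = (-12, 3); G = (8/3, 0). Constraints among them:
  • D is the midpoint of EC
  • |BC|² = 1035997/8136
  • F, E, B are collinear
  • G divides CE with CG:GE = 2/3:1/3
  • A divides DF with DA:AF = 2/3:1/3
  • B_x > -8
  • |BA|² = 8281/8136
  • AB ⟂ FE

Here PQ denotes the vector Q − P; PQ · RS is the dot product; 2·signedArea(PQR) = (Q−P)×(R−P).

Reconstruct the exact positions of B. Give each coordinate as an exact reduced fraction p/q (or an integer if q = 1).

1. B_x = -3209/452  [F, E, B are collinear ∩ AB ⟂ FE]
2. B_y = 3625/1356  [F, E, B are collinear ∩ AB ⟂ FE]
   → B = (-3209/452, 3625/1356)

B = (-3209/452, 3625/1356)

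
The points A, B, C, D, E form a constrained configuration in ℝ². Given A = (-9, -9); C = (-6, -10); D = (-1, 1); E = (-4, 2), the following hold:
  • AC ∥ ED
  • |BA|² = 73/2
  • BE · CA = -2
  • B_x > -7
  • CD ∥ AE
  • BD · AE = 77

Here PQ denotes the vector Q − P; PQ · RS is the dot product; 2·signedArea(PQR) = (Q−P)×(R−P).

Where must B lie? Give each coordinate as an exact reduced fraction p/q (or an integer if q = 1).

B = (-13/2, -7/2)

1. B_x = -13/2  [BE · CA = -2 ∩ BD · AE = 77]
2. B_y = -7/2  [BE · CA = -2 ∩ BD · AE = 77]
   → B = (-13/2, -7/2)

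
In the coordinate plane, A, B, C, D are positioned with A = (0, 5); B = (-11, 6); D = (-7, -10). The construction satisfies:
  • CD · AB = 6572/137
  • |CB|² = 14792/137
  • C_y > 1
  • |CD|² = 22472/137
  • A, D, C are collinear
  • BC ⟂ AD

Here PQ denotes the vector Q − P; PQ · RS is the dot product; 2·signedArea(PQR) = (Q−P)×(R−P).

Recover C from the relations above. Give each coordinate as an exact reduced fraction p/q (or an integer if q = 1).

1. C_x = -217/137  [A, D, C are collinear ∩ BC ⟂ AD]
2. C_y = 220/137  [A, D, C are collinear ∩ BC ⟂ AD]
   → C = (-217/137, 220/137)

C = (-217/137, 220/137)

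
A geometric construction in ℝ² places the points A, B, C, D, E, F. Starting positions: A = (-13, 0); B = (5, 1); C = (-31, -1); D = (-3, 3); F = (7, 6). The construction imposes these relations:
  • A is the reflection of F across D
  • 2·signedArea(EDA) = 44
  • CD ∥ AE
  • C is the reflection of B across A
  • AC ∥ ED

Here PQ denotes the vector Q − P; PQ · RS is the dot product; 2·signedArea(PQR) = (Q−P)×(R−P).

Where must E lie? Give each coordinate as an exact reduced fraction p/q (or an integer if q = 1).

1. E_x = 15  [AC ∥ ED ∩ CD ∥ AE]
2. E_y = 4  [AC ∥ ED ∩ CD ∥ AE]
   → E = (15, 4)

E = (15, 4)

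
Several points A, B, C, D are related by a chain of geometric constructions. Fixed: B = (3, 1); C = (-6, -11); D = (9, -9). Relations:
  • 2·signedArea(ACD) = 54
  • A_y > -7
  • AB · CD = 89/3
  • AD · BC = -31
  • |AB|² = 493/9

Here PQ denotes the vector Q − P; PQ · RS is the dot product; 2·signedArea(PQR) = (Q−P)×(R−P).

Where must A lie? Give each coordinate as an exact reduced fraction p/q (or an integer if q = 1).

A = (2, -19/3)

1. A_x = 2  [AB · CD = 89/3 ∩ 2·signedArea(ACD) = 54]
2. A_y = -19/3  [AB · CD = 89/3 ∩ 2·signedArea(ACD) = 54]
   → A = (2, -19/3)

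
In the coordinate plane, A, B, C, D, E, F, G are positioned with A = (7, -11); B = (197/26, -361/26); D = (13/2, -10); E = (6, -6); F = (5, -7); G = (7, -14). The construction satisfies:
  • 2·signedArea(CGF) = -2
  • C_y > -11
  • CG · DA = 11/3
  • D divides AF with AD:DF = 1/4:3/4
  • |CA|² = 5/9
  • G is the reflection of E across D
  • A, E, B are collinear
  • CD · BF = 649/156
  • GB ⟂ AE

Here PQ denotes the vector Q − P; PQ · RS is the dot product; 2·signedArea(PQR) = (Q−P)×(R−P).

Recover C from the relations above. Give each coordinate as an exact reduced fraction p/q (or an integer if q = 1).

1. C_x = 19/3  [CG · DA = 11/3 ∩ CD · BF = 649/156]
2. C_y = -32/3  [CG · DA = 11/3 ∩ CD · BF = 649/156]
   → C = (19/3, -32/3)

C = (19/3, -32/3)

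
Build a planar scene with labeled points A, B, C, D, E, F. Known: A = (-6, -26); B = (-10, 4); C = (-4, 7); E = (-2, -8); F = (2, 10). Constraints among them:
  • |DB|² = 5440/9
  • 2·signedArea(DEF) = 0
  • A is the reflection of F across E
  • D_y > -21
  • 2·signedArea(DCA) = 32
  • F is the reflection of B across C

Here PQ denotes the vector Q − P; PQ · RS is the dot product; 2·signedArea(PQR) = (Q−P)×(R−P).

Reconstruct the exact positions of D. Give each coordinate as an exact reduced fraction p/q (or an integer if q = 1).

1. D_x = -14/3  [2·signedArea(DEF) = 0 ∩ 2·signedArea(DCA) = 32]
2. D_y = -20  [2·signedArea(DEF) = 0 ∩ 2·signedArea(DCA) = 32]
   → D = (-14/3, -20)

D = (-14/3, -20)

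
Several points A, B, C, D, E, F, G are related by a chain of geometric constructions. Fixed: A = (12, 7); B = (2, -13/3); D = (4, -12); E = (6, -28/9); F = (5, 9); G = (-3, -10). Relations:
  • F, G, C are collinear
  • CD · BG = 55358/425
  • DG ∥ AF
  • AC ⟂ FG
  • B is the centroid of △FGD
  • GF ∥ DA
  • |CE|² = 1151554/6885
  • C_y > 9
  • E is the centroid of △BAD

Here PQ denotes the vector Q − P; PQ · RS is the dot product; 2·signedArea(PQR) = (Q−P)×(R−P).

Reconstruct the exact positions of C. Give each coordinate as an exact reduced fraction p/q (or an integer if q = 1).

1. C_x = 2269/425  [F, G, C are collinear ∩ AC ⟂ FG]
2. C_y = 4167/425  [F, G, C are collinear ∩ AC ⟂ FG]
   → C = (2269/425, 4167/425)

C = (2269/425, 4167/425)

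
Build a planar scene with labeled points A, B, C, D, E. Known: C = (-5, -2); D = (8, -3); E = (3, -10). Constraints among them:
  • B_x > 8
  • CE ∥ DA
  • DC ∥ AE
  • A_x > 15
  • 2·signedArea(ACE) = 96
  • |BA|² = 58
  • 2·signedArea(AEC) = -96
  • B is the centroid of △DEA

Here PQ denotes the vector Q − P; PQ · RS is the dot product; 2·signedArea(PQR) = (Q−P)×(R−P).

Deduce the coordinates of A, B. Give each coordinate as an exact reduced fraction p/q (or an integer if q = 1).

A = (16, -11)
B = (9, -8)

1. A_x = 16  [DC ∥ AE ∩ CE ∥ DA]
2. A_y = -11  [DC ∥ AE ∩ CE ∥ DA]
   → A = (16, -11)
3. B_x = 9  [B is the centroid of △DEA]
4. B_y = -8  [B is the centroid of △DEA]
   → B = (9, -8)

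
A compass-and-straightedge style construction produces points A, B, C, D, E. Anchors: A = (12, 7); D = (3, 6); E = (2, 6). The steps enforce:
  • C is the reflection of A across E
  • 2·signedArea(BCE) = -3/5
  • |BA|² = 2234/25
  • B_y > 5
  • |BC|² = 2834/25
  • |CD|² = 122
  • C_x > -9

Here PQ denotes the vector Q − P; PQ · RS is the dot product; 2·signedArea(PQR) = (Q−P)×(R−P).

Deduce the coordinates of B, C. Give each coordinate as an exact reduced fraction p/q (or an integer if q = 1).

B = (13/5, 6)
C = (-8, 5)

1. C_x = -8  [C is the reflection of A across E]
2. C_y = 5  [C is the reflection of A across E]
   → C = (-8, 5)
3. B_x = 13/5  [line -1·x + 10·y + -287/5 = 0 ∩ |BC|² = 2834/25]
4. B_y = 6  [line -1·x + 10·y + -287/5 = 0 ∩ |BC|² = 2834/25]
   → B = (13/5, 6)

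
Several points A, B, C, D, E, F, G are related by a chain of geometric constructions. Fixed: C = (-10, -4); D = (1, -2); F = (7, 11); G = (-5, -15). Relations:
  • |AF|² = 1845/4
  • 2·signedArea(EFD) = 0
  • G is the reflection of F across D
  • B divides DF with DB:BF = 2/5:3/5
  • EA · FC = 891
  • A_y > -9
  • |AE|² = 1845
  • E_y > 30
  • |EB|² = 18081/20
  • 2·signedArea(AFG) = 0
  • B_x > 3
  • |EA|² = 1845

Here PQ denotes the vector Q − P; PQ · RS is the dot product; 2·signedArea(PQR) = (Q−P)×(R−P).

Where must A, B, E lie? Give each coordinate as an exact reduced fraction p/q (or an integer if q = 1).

1. B_x = 17/5  [B divides DF with DB:BF = 2/5:3/5]
2. B_y = 16/5  [B divides DF with DB:BF = 2/5:3/5]
   → B = (17/5, 16/5)
3. E_x = 16  [line 13·x + -6·y + -25 = 0 ∩ |EB|² = 18081/20]
4. E_y = 61/2  [line 13·x + -6·y + -25 = 0 ∩ |EB|² = 18081/20]
   → E = (16, 61/2)
5. A_x = -2  [2·signedArea(AFG) = 0 ∩ EA · FC = 891]
6. A_y = -17/2  [2·signedArea(AFG) = 0 ∩ EA · FC = 891]
   → A = (-2, -17/2)

A = (-2, -17/2)
B = (17/5, 16/5)
E = (16, 61/2)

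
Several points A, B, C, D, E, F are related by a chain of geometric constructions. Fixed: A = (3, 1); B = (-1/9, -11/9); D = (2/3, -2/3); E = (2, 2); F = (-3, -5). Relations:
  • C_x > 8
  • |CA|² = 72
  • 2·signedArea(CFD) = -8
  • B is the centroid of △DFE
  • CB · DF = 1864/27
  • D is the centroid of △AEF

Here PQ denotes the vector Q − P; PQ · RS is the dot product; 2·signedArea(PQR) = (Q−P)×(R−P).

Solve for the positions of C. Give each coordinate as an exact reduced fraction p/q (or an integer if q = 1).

C = (9, 7)

1. C_x = 9  [CB · DF = 1864/27 ∩ 2·signedArea(CFD) = -8]
2. C_y = 7  [CB · DF = 1864/27 ∩ 2·signedArea(CFD) = -8]
   → C = (9, 7)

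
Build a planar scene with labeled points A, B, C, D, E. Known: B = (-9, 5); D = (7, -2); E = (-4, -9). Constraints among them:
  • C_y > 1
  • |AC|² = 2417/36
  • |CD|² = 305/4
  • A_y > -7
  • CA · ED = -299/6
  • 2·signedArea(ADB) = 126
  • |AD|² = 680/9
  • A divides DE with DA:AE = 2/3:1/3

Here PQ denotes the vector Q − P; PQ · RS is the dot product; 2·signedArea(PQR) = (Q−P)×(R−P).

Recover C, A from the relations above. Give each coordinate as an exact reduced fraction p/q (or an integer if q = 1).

1. A_x = -1/3  [A divides DE with DA:AE = 2/3:1/3]
2. A_y = -20/3  [A divides DE with DA:AE = 2/3:1/3]
   → A = (-1/3, -20/3)
3. C_x = -1  [line -11·x + -7·y + -1/2 = 0 ∩ |CD|² = 305/4]
4. C_y = 3/2  [line -11·x + -7·y + -1/2 = 0 ∩ |CD|² = 305/4]
   → C = (-1, 3/2)

A = (-1/3, -20/3)
C = (-1, 3/2)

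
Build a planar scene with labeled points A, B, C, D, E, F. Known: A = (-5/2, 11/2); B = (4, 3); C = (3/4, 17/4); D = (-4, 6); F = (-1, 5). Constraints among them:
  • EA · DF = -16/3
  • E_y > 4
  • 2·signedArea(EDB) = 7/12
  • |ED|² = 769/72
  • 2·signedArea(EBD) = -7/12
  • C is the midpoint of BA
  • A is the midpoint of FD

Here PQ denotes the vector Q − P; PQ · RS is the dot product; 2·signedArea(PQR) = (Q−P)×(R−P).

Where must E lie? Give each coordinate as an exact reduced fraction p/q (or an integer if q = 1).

E = (-11/12, 59/12)

1. E_x = -11/12  [2·signedArea(EBD) = -7/12 ∩ EA · DF = -16/3]
2. E_y = 59/12  [2·signedArea(EBD) = -7/12 ∩ EA · DF = -16/3]
   → E = (-11/12, 59/12)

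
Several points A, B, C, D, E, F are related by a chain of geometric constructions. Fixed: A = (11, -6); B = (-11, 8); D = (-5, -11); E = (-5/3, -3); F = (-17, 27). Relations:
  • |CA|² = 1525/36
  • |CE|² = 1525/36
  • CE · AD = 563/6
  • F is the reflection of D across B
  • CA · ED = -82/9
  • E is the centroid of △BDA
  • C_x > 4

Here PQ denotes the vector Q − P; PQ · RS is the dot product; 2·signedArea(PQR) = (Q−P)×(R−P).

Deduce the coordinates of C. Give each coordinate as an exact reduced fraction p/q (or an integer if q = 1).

C = (14/3, -9/2)

1. C_x = 14/3  [CA · ED = -82/9 ∩ CE · AD = 563/6]
2. C_y = -9/2  [CA · ED = -82/9 ∩ CE · AD = 563/6]
   → C = (14/3, -9/2)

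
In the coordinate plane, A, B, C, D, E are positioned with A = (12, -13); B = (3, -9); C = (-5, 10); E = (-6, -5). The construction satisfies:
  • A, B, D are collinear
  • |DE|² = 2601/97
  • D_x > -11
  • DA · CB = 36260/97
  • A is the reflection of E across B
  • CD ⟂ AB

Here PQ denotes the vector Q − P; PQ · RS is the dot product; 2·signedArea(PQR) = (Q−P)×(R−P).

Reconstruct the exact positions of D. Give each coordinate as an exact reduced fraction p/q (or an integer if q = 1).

D = (-1041/97, -281/97)

1. D_x = -1041/97  [A, B, D are collinear ∩ CD ⟂ AB]
2. D_y = -281/97  [A, B, D are collinear ∩ CD ⟂ AB]
   → D = (-1041/97, -281/97)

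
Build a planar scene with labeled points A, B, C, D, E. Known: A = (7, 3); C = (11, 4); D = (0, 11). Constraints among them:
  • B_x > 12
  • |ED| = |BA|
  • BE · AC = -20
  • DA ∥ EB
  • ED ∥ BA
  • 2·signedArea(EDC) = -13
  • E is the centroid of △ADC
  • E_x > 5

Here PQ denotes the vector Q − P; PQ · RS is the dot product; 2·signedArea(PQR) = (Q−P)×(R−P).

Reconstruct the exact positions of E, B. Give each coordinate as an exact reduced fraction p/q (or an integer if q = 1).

1. E_x = 6  [E is the centroid of △ADC]
2. E_y = 6  [E is the centroid of △ADC]
   → E = (6, 6)
3. B_x = 13  [ED ∥ BA ∩ DA ∥ EB]
4. B_y = -2  [ED ∥ BA ∩ DA ∥ EB]
   → B = (13, -2)

B = (13, -2)
E = (6, 6)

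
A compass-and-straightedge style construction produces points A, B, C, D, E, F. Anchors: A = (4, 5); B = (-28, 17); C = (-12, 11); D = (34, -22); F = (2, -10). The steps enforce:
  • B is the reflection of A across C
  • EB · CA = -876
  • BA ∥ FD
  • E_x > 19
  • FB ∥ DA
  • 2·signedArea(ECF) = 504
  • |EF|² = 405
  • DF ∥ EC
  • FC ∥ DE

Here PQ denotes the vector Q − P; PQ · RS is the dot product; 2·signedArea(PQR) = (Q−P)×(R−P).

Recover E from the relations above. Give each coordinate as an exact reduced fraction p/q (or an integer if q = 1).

E = (20, -1)

1. E_x = 20  [DF ∥ EC ∩ FC ∥ DE]
2. E_y = -1  [DF ∥ EC ∩ FC ∥ DE]
   → E = (20, -1)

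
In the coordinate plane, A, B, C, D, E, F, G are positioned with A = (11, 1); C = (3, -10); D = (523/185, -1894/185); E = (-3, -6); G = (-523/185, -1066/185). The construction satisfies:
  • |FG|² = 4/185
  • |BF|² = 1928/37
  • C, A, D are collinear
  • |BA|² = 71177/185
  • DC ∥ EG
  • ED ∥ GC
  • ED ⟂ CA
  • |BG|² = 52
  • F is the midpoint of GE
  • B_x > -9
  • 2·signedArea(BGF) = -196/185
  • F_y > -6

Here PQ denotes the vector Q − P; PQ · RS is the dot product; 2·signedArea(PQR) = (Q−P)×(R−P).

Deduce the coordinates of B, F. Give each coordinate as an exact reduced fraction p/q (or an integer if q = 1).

B = (-1569/185, -238/185)
F = (-539/185, -1088/185)

1. F_x = -539/185  [F is the midpoint of GE]
2. F_y = -1088/185  [F is the midpoint of GE]
   → F = (-539/185, -1088/185)
3. B_x = -1569/185  [line 22/185·x + -16/185·y + 166/185 = 0 ∩ |BF|² = 1928/37]
4. B_y = -238/185  [line 22/185·x + -16/185·y + 166/185 = 0 ∩ |BF|² = 1928/37]
   → B = (-1569/185, -238/185)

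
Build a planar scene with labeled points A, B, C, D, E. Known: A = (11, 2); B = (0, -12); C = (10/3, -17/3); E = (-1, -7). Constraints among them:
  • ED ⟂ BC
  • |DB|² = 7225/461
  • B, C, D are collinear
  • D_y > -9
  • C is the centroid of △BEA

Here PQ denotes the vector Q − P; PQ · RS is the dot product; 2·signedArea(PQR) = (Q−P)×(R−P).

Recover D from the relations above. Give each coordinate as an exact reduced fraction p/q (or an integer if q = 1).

D = (850/461, -3917/461)

1. D_x = 850/461  [B, C, D are collinear ∩ ED ⟂ BC]
2. D_y = -3917/461  [B, C, D are collinear ∩ ED ⟂ BC]
   → D = (850/461, -3917/461)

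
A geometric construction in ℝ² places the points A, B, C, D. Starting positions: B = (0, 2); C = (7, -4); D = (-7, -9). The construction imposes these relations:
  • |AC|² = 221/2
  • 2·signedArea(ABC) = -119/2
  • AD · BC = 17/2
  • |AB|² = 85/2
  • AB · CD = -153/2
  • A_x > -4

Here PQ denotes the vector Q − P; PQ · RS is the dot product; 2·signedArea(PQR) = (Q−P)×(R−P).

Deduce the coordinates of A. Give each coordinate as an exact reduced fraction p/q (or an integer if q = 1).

A = (-7/2, -7/2)

1. A_x = -7/2  [AB · CD = -153/2 ∩ 2·signedArea(ABC) = -119/2]
2. A_y = -7/2  [AB · CD = -153/2 ∩ 2·signedArea(ABC) = -119/2]
   → A = (-7/2, -7/2)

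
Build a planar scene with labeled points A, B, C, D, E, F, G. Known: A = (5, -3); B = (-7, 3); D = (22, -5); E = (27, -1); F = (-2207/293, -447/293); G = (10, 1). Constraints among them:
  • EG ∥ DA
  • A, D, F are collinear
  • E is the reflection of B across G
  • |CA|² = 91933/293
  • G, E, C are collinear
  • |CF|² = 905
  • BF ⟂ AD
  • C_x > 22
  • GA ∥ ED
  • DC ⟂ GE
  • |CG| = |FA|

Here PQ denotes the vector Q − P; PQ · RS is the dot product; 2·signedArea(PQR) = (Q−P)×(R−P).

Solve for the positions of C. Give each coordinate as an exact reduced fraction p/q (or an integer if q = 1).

C = (6602/293, -139/293)

1. C_x = 6602/293  [G, E, C are collinear ∩ DC ⟂ GE]
2. C_y = -139/293  [G, E, C are collinear ∩ DC ⟂ GE]
   → C = (6602/293, -139/293)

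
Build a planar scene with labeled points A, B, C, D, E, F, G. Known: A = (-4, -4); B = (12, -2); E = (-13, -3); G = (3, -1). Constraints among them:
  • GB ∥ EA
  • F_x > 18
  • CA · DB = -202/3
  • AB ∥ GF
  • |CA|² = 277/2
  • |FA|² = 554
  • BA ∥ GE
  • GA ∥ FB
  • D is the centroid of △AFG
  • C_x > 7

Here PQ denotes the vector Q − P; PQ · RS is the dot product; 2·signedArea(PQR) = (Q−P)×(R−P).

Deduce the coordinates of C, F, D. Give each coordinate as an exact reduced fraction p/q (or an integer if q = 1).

C = (15/2, -3/2)
D = (6, -4/3)
F = (19, 1)

1. F_x = 19  [GA ∥ FB ∩ AB ∥ GF]
2. F_y = 1  [GA ∥ FB ∩ AB ∥ GF]
   → F = (19, 1)
3. D_x = 6  [D is the centroid of △AFG]
4. D_y = -4/3  [D is the centroid of △AFG]
   → D = (6, -4/3)
5. C_x = 15/2  [line -6·x + 2/3·y + 46 = 0 ∩ |CA|² = 277/2]
6. C_y = -3/2  [line -6·x + 2/3·y + 46 = 0 ∩ |CA|² = 277/2]
   → C = (15/2, -3/2)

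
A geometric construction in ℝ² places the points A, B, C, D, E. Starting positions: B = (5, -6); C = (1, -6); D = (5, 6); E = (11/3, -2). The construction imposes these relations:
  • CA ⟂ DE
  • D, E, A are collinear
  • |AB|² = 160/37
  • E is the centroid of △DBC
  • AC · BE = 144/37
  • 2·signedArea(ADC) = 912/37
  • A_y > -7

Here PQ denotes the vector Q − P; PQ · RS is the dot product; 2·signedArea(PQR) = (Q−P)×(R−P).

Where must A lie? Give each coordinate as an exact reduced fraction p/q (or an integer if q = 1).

1. A_x = 109/37  [D, E, A are collinear ∩ CA ⟂ DE]
2. A_y = -234/37  [D, E, A are collinear ∩ CA ⟂ DE]
   → A = (109/37, -234/37)

A = (109/37, -234/37)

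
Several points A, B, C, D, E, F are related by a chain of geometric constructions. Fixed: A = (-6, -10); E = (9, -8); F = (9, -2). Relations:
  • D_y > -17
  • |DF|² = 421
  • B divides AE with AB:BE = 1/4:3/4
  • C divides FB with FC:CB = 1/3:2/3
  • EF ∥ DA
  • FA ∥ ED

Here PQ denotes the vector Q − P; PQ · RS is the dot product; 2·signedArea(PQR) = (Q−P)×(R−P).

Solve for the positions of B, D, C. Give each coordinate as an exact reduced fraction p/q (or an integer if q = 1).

1. B_x = -9/4  [B divides AE with AB:BE = 1/4:3/4]
2. B_y = -19/2  [B divides AE with AB:BE = 1/4:3/4]
   → B = (-9/4, -19/2)
3. D_x = -6  [EF ∥ DA ∩ FA ∥ ED]
4. D_y = -16  [EF ∥ DA ∩ FA ∥ ED]
   → D = (-6, -16)
5. C_x = 21/4  [C divides FB with FC:CB = 1/3:2/3]
6. C_y = -9/2  [C divides FB with FC:CB = 1/3:2/3]
   → C = (21/4, -9/2)

B = (-9/4, -19/2)
C = (21/4, -9/2)
D = (-6, -16)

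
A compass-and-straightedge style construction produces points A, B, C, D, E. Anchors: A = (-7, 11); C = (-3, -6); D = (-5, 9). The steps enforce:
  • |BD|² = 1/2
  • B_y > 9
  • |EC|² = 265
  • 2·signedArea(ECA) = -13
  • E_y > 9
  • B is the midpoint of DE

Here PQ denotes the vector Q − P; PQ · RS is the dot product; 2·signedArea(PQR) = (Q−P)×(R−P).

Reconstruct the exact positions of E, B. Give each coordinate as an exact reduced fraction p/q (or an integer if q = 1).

B = (-11/2, 19/2)
E = (-6, 10)

1. E_x = -6  [line -17·x + -4·y + -62 = 0 ∩ |EC|² = 265]
2. E_y = 10  [line -17·x + -4·y + -62 = 0 ∩ |EC|² = 265]
   → E = (-6, 10)
3. B_x = -11/2  [B is the midpoint of DE]
4. B_y = 19/2  [B is the midpoint of DE]
   → B = (-11/2, 19/2)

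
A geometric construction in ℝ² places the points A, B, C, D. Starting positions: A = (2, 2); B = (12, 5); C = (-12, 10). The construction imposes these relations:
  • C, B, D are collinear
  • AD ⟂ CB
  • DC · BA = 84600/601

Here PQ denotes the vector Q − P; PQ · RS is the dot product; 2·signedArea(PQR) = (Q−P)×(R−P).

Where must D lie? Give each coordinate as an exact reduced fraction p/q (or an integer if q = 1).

1. D_x = 1812/601  [C, B, D are collinear ∩ AD ⟂ CB]
2. D_y = 4130/601  [C, B, D are collinear ∩ AD ⟂ CB]
   → D = (1812/601, 4130/601)

D = (1812/601, 4130/601)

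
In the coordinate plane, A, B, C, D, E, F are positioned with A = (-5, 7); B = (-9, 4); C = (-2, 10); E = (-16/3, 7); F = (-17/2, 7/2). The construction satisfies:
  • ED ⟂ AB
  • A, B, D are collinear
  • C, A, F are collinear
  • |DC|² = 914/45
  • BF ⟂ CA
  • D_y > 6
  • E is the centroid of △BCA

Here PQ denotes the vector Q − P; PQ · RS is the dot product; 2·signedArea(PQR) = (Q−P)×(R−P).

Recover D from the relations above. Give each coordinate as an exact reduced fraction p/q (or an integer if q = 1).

1. D_x = -391/75  [A, B, D are collinear ∩ ED ⟂ AB]
2. D_y = 171/25  [A, B, D are collinear ∩ ED ⟂ AB]
   → D = (-391/75, 171/25)

D = (-391/75, 171/25)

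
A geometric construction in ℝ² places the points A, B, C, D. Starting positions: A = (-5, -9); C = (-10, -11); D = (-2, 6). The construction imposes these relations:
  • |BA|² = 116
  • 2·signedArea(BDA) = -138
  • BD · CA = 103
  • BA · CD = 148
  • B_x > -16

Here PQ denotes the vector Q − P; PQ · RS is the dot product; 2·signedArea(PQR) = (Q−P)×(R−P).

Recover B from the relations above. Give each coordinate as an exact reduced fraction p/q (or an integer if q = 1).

1. B_x = -15  [BA · CD = 148 ∩ 2·signedArea(BDA) = -138]
2. B_y = -13  [BA · CD = 148 ∩ 2·signedArea(BDA) = -138]
   → B = (-15, -13)

B = (-15, -13)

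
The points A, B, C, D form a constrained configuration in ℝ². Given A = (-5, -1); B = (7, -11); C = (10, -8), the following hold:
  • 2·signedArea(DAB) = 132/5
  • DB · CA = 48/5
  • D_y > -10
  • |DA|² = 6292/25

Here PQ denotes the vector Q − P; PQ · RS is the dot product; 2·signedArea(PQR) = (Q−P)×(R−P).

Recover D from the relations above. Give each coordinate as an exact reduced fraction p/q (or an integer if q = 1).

1. D_x = 41/5  [2·signedArea(DAB) = 132/5 ∩ DB · CA = 48/5]
2. D_y = -49/5  [2·signedArea(DAB) = 132/5 ∩ DB · CA = 48/5]
   → D = (41/5, -49/5)

D = (41/5, -49/5)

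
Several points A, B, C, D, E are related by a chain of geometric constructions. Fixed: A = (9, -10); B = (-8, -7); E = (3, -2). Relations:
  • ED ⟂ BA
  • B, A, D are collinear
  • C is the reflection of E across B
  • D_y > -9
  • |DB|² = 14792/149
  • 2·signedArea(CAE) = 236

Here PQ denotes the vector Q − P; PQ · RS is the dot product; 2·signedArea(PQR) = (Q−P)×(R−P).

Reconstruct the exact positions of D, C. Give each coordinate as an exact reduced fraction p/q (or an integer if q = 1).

1. D_x = 270/149  [B, A, D are collinear ∩ ED ⟂ BA]
2. D_y = -1301/149  [B, A, D are collinear ∩ ED ⟂ BA]
   → D = (270/149, -1301/149)
3. C_x = -19  [C is the reflection of E across B]
4. C_y = -12  [C is the reflection of E across B]
   → C = (-19, -12)

C = (-19, -12)
D = (270/149, -1301/149)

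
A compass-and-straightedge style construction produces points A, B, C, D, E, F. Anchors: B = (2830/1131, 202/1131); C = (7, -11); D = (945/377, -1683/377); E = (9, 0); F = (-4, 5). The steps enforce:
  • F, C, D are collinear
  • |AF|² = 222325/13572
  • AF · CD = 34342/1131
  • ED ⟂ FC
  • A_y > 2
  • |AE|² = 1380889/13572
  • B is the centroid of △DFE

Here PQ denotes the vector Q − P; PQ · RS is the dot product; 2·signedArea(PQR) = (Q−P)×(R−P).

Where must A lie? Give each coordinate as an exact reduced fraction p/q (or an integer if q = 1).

1. A_x = -847/1131  [line 1694/377·x + -2464/377·y + 22946/1131 = 0 ∩ |AF|² = 222325/13572]
2. A_y = 5857/2262  [line 1694/377·x + -2464/377·y + 22946/1131 = 0 ∩ |AF|² = 222325/13572]
   → A = (-847/1131, 5857/2262)

A = (-847/1131, 5857/2262)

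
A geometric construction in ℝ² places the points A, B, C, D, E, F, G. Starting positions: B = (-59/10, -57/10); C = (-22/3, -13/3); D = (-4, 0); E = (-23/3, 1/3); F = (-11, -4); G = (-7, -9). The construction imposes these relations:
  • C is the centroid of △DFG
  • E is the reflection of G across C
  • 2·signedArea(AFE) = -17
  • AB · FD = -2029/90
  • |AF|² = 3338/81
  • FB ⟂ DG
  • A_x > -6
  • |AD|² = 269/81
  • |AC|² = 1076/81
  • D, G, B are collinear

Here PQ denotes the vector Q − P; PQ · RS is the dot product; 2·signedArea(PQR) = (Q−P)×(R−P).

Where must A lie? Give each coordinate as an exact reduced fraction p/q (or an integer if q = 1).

A = (-46/9, -13/9)

1. A_x = -46/9  [AB · FD = -2029/90 ∩ 2·signedArea(AFE) = -17]
2. A_y = -13/9  [AB · FD = -2029/90 ∩ 2·signedArea(AFE) = -17]
   → A = (-46/9, -13/9)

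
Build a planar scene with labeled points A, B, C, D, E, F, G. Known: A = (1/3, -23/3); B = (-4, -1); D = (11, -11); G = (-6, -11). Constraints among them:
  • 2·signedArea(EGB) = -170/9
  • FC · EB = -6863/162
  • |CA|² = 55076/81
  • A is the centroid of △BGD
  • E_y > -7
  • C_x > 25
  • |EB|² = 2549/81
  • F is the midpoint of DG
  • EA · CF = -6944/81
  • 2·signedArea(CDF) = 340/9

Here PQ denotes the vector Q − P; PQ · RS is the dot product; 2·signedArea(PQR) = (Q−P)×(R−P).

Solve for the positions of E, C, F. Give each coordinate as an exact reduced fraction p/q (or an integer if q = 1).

1. F_x = 5/2  [F is the midpoint of DG]
2. F_y = -11  [F is the midpoint of DG]
   → F = (5/2, -11)
3. C_y = -139/9  [2·signedArea(CDF) = 340/9]
4. C_x = 227/9  [|CA|² = 55076/81]
   → C = (227/9, -139/9)
5. E_x = -29/9  [2·signedArea(EGB) = -170/9 ∩ FC · EB = -6863/162]
6. E_y = -59/9  [2·signedArea(EGB) = -170/9 ∩ FC · EB = -6863/162]
   → E = (-29/9, -59/9)

C = (227/9, -139/9)
E = (-29/9, -59/9)
F = (5/2, -11)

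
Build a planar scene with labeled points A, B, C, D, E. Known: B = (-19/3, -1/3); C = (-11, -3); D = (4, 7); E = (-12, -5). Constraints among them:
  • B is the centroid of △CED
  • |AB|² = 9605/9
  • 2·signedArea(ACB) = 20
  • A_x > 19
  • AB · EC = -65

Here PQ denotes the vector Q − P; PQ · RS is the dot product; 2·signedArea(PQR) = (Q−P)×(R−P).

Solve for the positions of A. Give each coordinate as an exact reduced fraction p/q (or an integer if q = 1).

1. A_x = 20  [AB · EC = -65 ∩ 2·signedArea(ACB) = 20]
2. A_y = 19  [AB · EC = -65 ∩ 2·signedArea(ACB) = 20]
   → A = (20, 19)

A = (20, 19)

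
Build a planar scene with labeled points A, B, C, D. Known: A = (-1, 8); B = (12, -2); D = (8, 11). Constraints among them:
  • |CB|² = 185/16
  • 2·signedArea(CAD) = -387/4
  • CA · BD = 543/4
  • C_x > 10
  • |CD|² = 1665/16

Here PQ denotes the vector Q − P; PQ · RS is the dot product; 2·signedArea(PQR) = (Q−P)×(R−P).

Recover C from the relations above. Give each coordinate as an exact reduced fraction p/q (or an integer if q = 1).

C = (11, 5/4)

1. C_x = 11  [2·signedArea(CAD) = -387/4 ∩ CA · BD = 543/4]
2. C_y = 5/4  [2·signedArea(CAD) = -387/4 ∩ CA · BD = 543/4]
   → C = (11, 5/4)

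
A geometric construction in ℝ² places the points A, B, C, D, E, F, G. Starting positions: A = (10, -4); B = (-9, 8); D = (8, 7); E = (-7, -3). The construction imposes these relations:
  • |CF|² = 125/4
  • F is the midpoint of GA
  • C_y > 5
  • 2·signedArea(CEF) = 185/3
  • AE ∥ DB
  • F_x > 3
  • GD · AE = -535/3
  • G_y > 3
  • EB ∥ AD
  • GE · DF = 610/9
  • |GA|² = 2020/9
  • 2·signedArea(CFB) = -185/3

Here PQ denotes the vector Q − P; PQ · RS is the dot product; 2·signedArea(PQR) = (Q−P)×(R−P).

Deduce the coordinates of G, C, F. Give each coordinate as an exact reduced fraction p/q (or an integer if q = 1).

1. G_x = -8/3  [line 17·x + -1·y + 148/3 = 0 ∩ |GA|² = 2020/9]
2. G_y = 4  [line 17·x + -1·y + 148/3 = 0 ∩ |GA|² = 2020/9]
   → G = (-8/3, 4)
3. F_x = 11/3  [F is the midpoint of GA]
4. F_y = 0  [F is the midpoint of GA]
   → F = (11/3, 0)
5. C_x = 8/3  [2·signedArea(CEF) = 185/3 ∩ 2·signedArea(CFB) = -185/3]
6. C_y = 11/2  [2·signedArea(CEF) = 185/3 ∩ 2·signedArea(CFB) = -185/3]
   → C = (8/3, 11/2)

C = (8/3, 11/2)
F = (11/3, 0)
G = (-8/3, 4)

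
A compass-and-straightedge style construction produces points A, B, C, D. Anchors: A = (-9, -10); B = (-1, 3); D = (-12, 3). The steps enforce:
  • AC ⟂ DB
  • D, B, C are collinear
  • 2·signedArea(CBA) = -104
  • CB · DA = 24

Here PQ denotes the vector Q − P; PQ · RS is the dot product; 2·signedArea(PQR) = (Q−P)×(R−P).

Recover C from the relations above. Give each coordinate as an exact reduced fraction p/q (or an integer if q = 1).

1. C_x = -9  [D, B, C are collinear ∩ AC ⟂ DB]
2. C_y = 3  [D, B, C are collinear ∩ AC ⟂ DB]
   → C = (-9, 3)

C = (-9, 3)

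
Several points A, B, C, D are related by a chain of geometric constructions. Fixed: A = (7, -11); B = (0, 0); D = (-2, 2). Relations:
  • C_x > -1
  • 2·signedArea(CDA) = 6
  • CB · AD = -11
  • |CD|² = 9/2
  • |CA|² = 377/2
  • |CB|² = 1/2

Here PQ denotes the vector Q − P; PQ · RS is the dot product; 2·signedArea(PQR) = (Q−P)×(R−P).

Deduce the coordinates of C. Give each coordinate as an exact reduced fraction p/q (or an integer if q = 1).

C = (-1/2, 1/2)

1. C_x = -1/2  [2·signedArea(CDA) = 6 ∩ CB · AD = -11]
2. C_y = 1/2  [2·signedArea(CDA) = 6 ∩ CB · AD = -11]
   → C = (-1/2, 1/2)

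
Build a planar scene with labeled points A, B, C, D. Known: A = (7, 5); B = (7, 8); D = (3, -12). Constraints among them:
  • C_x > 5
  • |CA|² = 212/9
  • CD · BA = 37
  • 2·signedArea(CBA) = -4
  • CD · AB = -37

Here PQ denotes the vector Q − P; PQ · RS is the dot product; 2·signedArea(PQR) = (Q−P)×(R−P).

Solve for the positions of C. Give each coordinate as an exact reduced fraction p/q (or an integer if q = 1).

1. C_x = 17/3  [CD · BA = 37 ∩ 2·signedArea(CBA) = -4]
2. C_y = 1/3  [CD · BA = 37 ∩ 2·signedArea(CBA) = -4]
   → C = (17/3, 1/3)

C = (17/3, 1/3)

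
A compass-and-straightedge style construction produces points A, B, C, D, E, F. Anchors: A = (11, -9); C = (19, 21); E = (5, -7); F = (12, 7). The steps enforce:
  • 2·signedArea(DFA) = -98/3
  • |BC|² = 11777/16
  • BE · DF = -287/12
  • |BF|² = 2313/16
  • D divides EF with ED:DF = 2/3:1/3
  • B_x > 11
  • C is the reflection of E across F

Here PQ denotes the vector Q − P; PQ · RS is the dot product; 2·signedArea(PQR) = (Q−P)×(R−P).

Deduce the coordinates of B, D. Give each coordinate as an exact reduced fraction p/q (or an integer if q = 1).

1. D_x = 29/3  [D divides EF with ED:DF = 2/3:1/3]
2. D_y = 7/3  [D divides EF with ED:DF = 2/3:1/3]
   → D = (29/3, 7/3)
3. B_x = 45/4  [line -7/3·x + -14/3·y + 35/12 = 0 ∩ |BF|² = 2313/16]
4. B_y = -5  [line -7/3·x + -14/3·y + 35/12 = 0 ∩ |BF|² = 2313/16]
   → B = (45/4, -5)

B = (45/4, -5)
D = (29/3, 7/3)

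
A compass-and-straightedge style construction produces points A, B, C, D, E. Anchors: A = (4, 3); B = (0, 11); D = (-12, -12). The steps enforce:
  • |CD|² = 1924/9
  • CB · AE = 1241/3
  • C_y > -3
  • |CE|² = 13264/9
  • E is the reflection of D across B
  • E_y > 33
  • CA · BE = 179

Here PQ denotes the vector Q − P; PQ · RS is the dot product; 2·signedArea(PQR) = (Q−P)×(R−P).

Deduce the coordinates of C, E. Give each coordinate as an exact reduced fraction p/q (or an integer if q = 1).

C = (-4/3, -2)
E = (12, 34)

1. E_x = 12  [E is the reflection of D across B]
2. E_y = 34  [E is the reflection of D across B]
   → E = (12, 34)
3. C_x = -4/3  [CB · AE = 1241/3 ∩ CA · BE = 179]
4. C_y = -2  [CB · AE = 1241/3 ∩ CA · BE = 179]
   → C = (-4/3, -2)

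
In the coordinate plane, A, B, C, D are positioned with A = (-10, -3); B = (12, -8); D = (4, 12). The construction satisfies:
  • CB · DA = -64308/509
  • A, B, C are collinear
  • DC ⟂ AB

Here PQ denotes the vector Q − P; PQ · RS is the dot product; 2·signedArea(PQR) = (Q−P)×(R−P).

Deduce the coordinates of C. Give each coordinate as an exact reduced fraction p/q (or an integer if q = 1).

C = (36/509, -2692/509)

1. C_x = 36/509  [A, B, C are collinear ∩ DC ⟂ AB]
2. C_y = -2692/509  [A, B, C are collinear ∩ DC ⟂ AB]
   → C = (36/509, -2692/509)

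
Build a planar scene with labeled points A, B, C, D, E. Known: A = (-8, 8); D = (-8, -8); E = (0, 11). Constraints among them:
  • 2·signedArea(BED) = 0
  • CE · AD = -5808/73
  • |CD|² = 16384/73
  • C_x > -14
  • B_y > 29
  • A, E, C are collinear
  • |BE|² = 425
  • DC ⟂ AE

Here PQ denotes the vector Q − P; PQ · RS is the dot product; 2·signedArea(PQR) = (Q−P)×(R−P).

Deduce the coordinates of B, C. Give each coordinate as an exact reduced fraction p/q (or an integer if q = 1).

1. B_x = 8  [line 19·x + -8·y + 88 = 0 ∩ |BE|² = 425]
2. B_y = 30  [line 19·x + -8·y + 88 = 0 ∩ |BE|² = 425]
   → B = (8, 30)
3. C_x = -968/73  [A, E, C are collinear ∩ DC ⟂ AE]
4. C_y = 440/73  [A, E, C are collinear ∩ DC ⟂ AE]
   → C = (-968/73, 440/73)

B = (8, 30)
C = (-968/73, 440/73)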